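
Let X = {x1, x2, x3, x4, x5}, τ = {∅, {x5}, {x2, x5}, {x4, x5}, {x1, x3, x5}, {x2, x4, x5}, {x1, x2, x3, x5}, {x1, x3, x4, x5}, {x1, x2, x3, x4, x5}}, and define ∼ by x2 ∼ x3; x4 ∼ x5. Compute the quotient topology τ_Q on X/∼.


X/∼ = {[x1], [x2=x3], [x4=x5]}; |τ_Q| = 3.

Equivalence classes: [x1], [x2=x3], [x4=x5].
Quotient map π: X → X/∼ sends x1 ↦ [x1], x2 ↦ [x2=x3], x3 ↦ [x2=x3], x4 ↦ [x4=x5], x5 ↦ [x4=x5].
For each subset V ⊆ X/∼, compute π^{-1}(V) ⊆ X and check whether π^{-1}(V) ∈ τ. V is open in τ_Q iff π^{-1}(V) ∈ τ.
  V = {}: π^{-1}(V) = ∅ ∈ τ ✓.
  V = {[x1]}: π^{-1}(V) = {x1} ∉ τ ✗.
  V = {[x2=x3]}: π^{-1}(V) = {x2, x3} ∉ τ ✗.
  V = {[x1], [x2=x3]}: π^{-1}(V) = {x1, x2, x3} ∉ τ ✗.
  V = {[x4=x5]}: π^{-1}(V) = {x4, x5} ∈ τ ✓.
  V = {[x1], [x4=x5]}: π^{-1}(V) = {x1, x4, x5} ∉ τ ✗.
  V = {[x2=x3], [x4=x5]}: π^{-1}(V) = {x2, x3, x4, x5} ∉ τ ✗.
  V = {[x1], [x2=x3], [x4=x5]}: π^{-1}(V) = {x1, x2, x3, x4, x5} ∈ τ ✓.
Open sets in the quotient: τ_Q = {{}, {[x4=x5]}, {[x1], [x2=x3], [x4=x5]}} (3 elements).


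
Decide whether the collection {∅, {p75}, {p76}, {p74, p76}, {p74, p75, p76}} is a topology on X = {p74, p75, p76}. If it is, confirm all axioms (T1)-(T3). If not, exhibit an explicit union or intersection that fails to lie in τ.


τ is NOT a topology on X.

Axiom (T1): ∅ ∈ τ? Yes; X ∈ τ? Yes.
Axiom (T2/T3): check pairwise unions and intersections of members of τ.
Counterexample for (T2): {p75} ∪ {p76} = {p75, p76} ∉ τ. Therefore τ is NOT a topology.


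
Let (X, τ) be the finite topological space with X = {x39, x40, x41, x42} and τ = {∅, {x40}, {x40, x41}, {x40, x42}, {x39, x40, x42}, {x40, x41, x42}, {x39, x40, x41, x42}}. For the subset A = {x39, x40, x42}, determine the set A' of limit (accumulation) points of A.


A' = {x39, x41, x42}

For each x ∈ X, list the open sets U ∈ τ with x ∈ U, then check whether U ∩ (A ∖ {x}) ≠ ∅ for every such U.
  x = x39: opens ∋ x are {x39, x40, x42}, {x39, x40, x41, x42}; each meets A ∖ {x39}, so x IS a limit point.
  x = x40: open {x40} ∋ x has {x40} ∩ (A ∖ {x40}) = ∅, so x is NOT a limit point.
  x = x41: opens ∋ x are {x40, x41}, {x40, x41, x42}, {x39, x40, x41, x42}; each meets A ∖ {x41}, so x IS a limit point.
  x = x42: opens ∋ x are {x40, x42}, {x39, x40, x42}, {x40, x41, x42}, {x39, x40, x41, x42}; each meets A ∖ {x42}, so x IS a limit point.
Collecting: A' = {x39, x41, x42}.


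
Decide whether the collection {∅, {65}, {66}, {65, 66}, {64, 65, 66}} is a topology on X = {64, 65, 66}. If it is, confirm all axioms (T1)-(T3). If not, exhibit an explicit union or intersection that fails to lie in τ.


τ IS a topology on X.

Axiom (T1): ∅ ∈ τ? Yes; X ∈ τ? Yes.
Axiom (T2/T3): check pairwise unions and intersections of members of τ.
All pairwise intersections and unions checked — each lies in τ. Therefore τ satisfies (T1), (T2), (T3): it IS a topology on X.


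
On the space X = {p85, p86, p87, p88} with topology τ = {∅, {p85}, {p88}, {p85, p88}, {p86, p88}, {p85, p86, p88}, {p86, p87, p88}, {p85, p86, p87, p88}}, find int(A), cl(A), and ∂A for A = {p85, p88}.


int(A) = {p85, p88}, cl(A) = {p85, p86, p87, p88}, ∂A = {p86, p87}.

Closed sets in (X, τ) are complements of opens:
  closed(X, τ) = {∅, {p85}, {p87}, {p85, p87}, {p86, p87}, {p85, p86, p87}, {p86, p87, p88}, {p85, p86, p87, p88}}.
int(A) = ⋃ {U ∈ τ : U ⊆ A}. Opens contained in A: ∅, {p85}, {p88}, {p85, p88}.
Taking the union of these: int(A) = {p85, p88}.
cl(A) = ⋂ {C closed : A ⊆ C}. Closed sets containing A: {p85, p86, p87, p88}.
Intersecting these: cl(A) = {p85, p86, p87, p88}.
∂A = cl(A) ∖ int(A) = {p85, p86, p87, p88} ∖ {p85, p88} = {p86, p87}.


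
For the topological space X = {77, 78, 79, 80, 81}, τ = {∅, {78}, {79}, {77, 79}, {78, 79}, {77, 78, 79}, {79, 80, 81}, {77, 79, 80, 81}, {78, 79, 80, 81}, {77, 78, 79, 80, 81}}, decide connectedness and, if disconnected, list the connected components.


(X, τ) is disconnected; components = [{78}, {77, 79, 80, 81}].

Find clopen sets (U ∈ τ with X ∖ U ∈ τ):
  U = ∅, X ∖ U = {77, 78, 79, 80, 81} — both open, so U is clopen.
  U = {78}, X ∖ U = {77, 79, 80, 81} — both open, so U is clopen.
  U = {77, 79, 80, 81}, X ∖ U = {78} — both open, so U is clopen.
  U = {77, 78, 79, 80, 81}, X ∖ U = ∅ — both open, so U is clopen.
Nontrivial clopen(s) exist: e.g. {77, 79, 80, 81}. So (X, τ) is disconnected.
Compute connected components by grouping points that agree on all clopens:
  component: {78}
  component: {77, 79, 80, 81}


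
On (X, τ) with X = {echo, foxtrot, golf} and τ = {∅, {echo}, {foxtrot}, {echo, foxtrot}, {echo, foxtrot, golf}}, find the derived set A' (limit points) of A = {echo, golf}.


A' = {golf}

For each x ∈ X, list the open sets U ∈ τ with x ∈ U, then check whether U ∩ (A ∖ {x}) ≠ ∅ for every such U.
  x = echo: open {echo} ∋ x has {echo} ∩ (A ∖ {echo}) = ∅, so x is NOT a limit point.
  x = foxtrot: open {foxtrot} ∋ x has {foxtrot} ∩ (A ∖ {foxtrot}) = ∅, so x is NOT a limit point.
  x = golf: opens ∋ x are {echo, foxtrot, golf}; each meets A ∖ {golf}, so x IS a limit point.
Collecting: A' = {golf}.


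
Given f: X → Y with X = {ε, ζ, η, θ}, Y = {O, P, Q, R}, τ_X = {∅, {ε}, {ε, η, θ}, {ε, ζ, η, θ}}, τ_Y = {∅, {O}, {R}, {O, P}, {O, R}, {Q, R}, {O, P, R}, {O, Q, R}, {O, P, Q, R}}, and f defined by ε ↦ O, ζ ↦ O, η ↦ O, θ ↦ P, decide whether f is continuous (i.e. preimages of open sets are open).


f is NOT continuous.

Compute f^{-1}(U) for each U ∈ τ_Y:
  U = ∅: f^{-1}(U) = ∅ ∈ τ_X ✓.
  U = {O}: f^{-1}(U) = {ε, ζ, η} ∉ τ_X ✗.
  U = {R}: f^{-1}(U) = ∅ ∈ τ_X ✓.
  U = {O, P}: f^{-1}(U) = {ε, ζ, η, θ} ∈ τ_X ✓.
  U = {O, R}: f^{-1}(U) = {ε, ζ, η} ∉ τ_X ✗.
  U = {Q, R}: f^{-1}(U) = ∅ ∈ τ_X ✓.
  U = {O, P, R}: f^{-1}(U) = {ε, ζ, η, θ} ∈ τ_X ✓.
  U = {O, Q, R}: f^{-1}(U) = {ε, ζ, η} ∉ τ_X ✗.
  U = {O, P, Q, R}: f^{-1}(U) = {ε, ζ, η, θ} ∈ τ_X ✓.
Found U = {O} with f^{-1}(U) = {ε, ζ, η} not in τ_X. Therefore f is NOT continuous.


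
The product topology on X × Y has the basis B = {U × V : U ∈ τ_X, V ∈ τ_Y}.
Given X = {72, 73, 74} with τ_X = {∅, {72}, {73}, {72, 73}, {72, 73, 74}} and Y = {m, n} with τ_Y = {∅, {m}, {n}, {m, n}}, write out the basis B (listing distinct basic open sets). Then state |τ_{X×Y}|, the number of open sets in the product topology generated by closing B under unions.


Basis B = {∅ × ∅, {72} × {m}, {72} × {n}, {73} × {m}, {73} × {n}, {72} × {m, n}, {72, 73} × {m}, {72, 73} × {n}, {73} × {m, n}, {72, 73, 74} × {m}, {72, 73, 74} × {n}, {72, 73} × {m, n}, {72, 73, 74} × {m, n}}; |τ_{X×Y}| = 25.

Enumerate products U × V with U ∈ τ_X, V ∈ τ_Y (deduplicated):
  ∅ × ∅ = {} (∅)
  {72} × {m} = {(72,m)}
  {72} × {n} = {(72,n)}
  {73} × {m} = {(73,m)}
  {73} × {n} = {(73,n)}
  {72} × {m, n} = {(72,m), (72,n)}
  {72, 73} × {m} = {(72,m), (73,m)}
  {72, 73} × {n} = {(72,n), (73,n)}
  {73} × {m, n} = {(73,m), (73,n)}
  {72, 73, 74} × {m} = {(72,m), (73,m), (74,m)}
  {72, 73, 74} × {n} = {(72,n), (73,n), (74,n)}
  {72, 73} × {m, n} = {(72,m), (72,n), (73,m), (73,n)}
  {72, 73, 74} × {m, n} = {(72,m), (72,n), (73,m), (73,n), (74,m), (74,n)}
These 13 distinct sets form the basis B.
Close under arbitrary unions to get τ_{X×Y}; counting gives |τ_{X×Y}| = 25.


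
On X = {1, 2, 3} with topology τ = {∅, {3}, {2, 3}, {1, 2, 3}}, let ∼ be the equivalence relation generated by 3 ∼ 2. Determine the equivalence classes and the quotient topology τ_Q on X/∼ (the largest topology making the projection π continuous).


X/∼ = {[1], [2=3]}; |τ_Q| = 3.

Equivalence classes: [1], [2=3].
Quotient map π: X → X/∼ sends 1 ↦ [1], 2 ↦ [2=3], 3 ↦ [2=3].
For each subset V ⊆ X/∼, compute π^{-1}(V) ⊆ X and check whether π^{-1}(V) ∈ τ. V is open in τ_Q iff π^{-1}(V) ∈ τ.
  V = {}: π^{-1}(V) = ∅ ∈ τ ✓.
  V = {[1]}: π^{-1}(V) = {1} ∉ τ ✗.
  V = {[2=3]}: π^{-1}(V) = {2, 3} ∈ τ ✓.
  V = {[1], [2=3]}: π^{-1}(V) = {1, 2, 3} ∈ τ ✓.
Open sets in the quotient: τ_Q = {{}, {[2=3]}, {[1], [2=3]}} (3 elements).


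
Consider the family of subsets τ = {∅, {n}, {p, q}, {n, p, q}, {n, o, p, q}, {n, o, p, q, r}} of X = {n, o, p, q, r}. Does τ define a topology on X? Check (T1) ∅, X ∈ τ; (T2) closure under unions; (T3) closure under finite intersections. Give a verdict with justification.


τ IS a topology on X.

Axiom (T1): ∅ ∈ τ? Yes; X ∈ τ? Yes.
Axiom (T2/T3): check pairwise unions and intersections of members of τ.
All pairwise intersections and unions checked — each lies in τ. Therefore τ satisfies (T1), (T2), (T3): it IS a topology on X.


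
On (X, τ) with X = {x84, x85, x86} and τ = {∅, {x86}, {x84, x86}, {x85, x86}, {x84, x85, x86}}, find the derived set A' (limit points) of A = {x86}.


A' = {x84, x85}

For each x ∈ X, list the open sets U ∈ τ with x ∈ U, then check whether U ∩ (A ∖ {x}) ≠ ∅ for every such U.
  x = x84: opens ∋ x are {x84, x86}, {x84, x85, x86}; each meets A ∖ {x84}, so x IS a limit point.
  x = x85: opens ∋ x are {x85, x86}, {x84, x85, x86}; each meets A ∖ {x85}, so x IS a limit point.
  x = x86: open {x86} ∋ x has {x86} ∩ (A ∖ {x86}) = ∅, so x is NOT a limit point.
Collecting: A' = {x84, x85}.


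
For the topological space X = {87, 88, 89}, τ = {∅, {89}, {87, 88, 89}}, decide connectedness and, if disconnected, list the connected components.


(X, τ) is connected.

Find clopen sets (U ∈ τ with X ∖ U ∈ τ):
  U = ∅, X ∖ U = {87, 88, 89} — both open, so U is clopen.
  U = {87, 88, 89}, X ∖ U = ∅ — both open, so U is clopen.
Only trivial clopens (∅ and X) exist, so (X, τ) is connected.
Compute connected components by grouping points that agree on all clopens:
  component: {87, 88, 89}


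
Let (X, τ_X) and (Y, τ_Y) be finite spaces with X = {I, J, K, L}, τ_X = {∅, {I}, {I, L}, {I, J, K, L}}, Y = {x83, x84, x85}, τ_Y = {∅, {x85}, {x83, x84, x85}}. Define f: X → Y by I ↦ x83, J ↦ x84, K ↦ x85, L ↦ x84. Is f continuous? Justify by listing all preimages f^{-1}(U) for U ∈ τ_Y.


f is NOT continuous.

Compute f^{-1}(U) for each U ∈ τ_Y:
  U = ∅: f^{-1}(U) = ∅ ∈ τ_X ✓.
  U = {x85}: f^{-1}(U) = {K} ∉ τ_X ✗.
  U = {x83, x84, x85}: f^{-1}(U) = {I, J, K, L} ∈ τ_X ✓.
Found U = {x85} with f^{-1}(U) = {K} not in τ_X. Therefore f is NOT continuous.


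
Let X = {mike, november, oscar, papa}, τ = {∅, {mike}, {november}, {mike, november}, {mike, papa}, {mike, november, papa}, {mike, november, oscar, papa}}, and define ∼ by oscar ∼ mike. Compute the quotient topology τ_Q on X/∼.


X/∼ = {[mike=oscar], [november], [papa]}; |τ_Q| = 3.

Equivalence classes: [mike=oscar], [november], [papa].
Quotient map π: X → X/∼ sends mike ↦ [mike=oscar], november ↦ [november], oscar ↦ [mike=oscar], papa ↦ [papa].
For each subset V ⊆ X/∼, compute π^{-1}(V) ⊆ X and check whether π^{-1}(V) ∈ τ. V is open in τ_Q iff π^{-1}(V) ∈ τ.
  V = {}: π^{-1}(V) = ∅ ∈ τ ✓.
  V = {[mike=oscar]}: π^{-1}(V) = {mike, oscar} ∉ τ ✗.
  V = {[november]}: π^{-1}(V) = {november} ∈ τ ✓.
  V = {[mike=oscar], [november]}: π^{-1}(V) = {mike, november, oscar} ∉ τ ✗.
  V = {[papa]}: π^{-1}(V) = {papa} ∉ τ ✗.
  V = {[mike=oscar], [papa]}: π^{-1}(V) = {mike, oscar, papa} ∉ τ ✗.
  V = {[november], [papa]}: π^{-1}(V) = {november, papa} ∉ τ ✗.
  V = {[mike=oscar], [november], [papa]}: π^{-1}(V) = {mike, november, oscar, papa} ∈ τ ✓.
Open sets in the quotient: τ_Q = {{}, {[november]}, {[mike=oscar], [november], [papa]}} (3 elements).


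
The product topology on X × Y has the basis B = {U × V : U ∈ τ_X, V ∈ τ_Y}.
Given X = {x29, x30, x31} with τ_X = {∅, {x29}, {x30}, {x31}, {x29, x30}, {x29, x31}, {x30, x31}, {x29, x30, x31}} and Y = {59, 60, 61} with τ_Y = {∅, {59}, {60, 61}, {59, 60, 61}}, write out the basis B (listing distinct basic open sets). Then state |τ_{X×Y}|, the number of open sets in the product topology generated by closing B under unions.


Basis B = {∅ × ∅, {x29} × {59}, {x30} × {59}, {x31} × {59}, {x29, x30} × {59}, {x29, x31} × {59}, {x29} × {60, 61}, {x30, x31} × {59}, {x30} × {60, 61}, {x31} × {60, 61}, {x29} × {59, 60, 61}, {x29, x30, x31} × {59}, {x30} × {59, 60, 61}, {x31} × {59, 60, 61}, {x29, x30} × {60, 61}, {x29, x31} × {60, 61}, {x30, x31} × {60, 61}, {x29, x30} × {59, 60, 61}, {x29, x31} × {59, 60, 61}, {x29, x30, x31} × {60, 61}, {x30, x31} × {59, 60, 61}, {x29, x30, x31} × {59, 60, 61}}; |τ_{X×Y}| = 64.

Enumerate products U × V with U ∈ τ_X, V ∈ τ_Y (deduplicated):
  ∅ × ∅ = {} (∅)
  {x29} × {59} = {(x29,59)}
  {x30} × {59} = {(x30,59)}
  {x31} × {59} = {(x31,59)}
  {x29, x30} × {59} = {(x29,59), (x30,59)}
  {x29, x31} × {59} = {(x29,59), (x31,59)}
  {x29} × {60, 61} = {(x29,60), (x29,61)}
  {x30, x31} × {59} = {(x30,59), (x31,59)}
  {x30} × {60, 61} = {(x30,60), (x30,61)}
  {x31} × {60, 61} = {(x31,60), (x31,61)}
  {x29} × {59, 60, 61} = {(x29,59), (x29,60), (x29,61)}
  {x29, x30, x31} × {59} = {(x29,59), (x30,59), (x31,59)}
  {x30} × {59, 60, 61} = {(x30,59), (x30,60), (x30,61)}
  {x31} × {59, 60, 61} = {(x31,59), (x31,60), (x31,61)}
  {x29, x30} × {60, 61} = {(x29,60), (x29,61), (x30,60), (x30,61)}
  {x29, x31} × {60, 61} = {(x29,60), (x29,61), (x31,60), (x31,61)}
  {x30, x31} × {60, 61} = {(x30,60), (x30,61), (x31,60), (x31,61)}
  {x29, x30} × {59, 60, 61} = {(x29,59), (x29,60), (x29,61), (x30,59), (x30,60), (x30,61)}
  {x29, x31} × {59, 60, 61} = {(x29,59), (x29,60), (x29,61), (x31,59), (x31,60), (x31,61)}
  {x29, x30, x31} × {60, 61} = {(x29,60), (x29,61), (x30,60), (x30,61), (x31,60), (x31,61)}
  {x30, x31} × {59, 60, 61} = {(x30,59), (x30,60), (x30,61), (x31,59), (x31,60), (x31,61)}
  {x29, x30, x31} × {59, 60, 61} = {(x29,59), (x29,60), (x29,61), (x30,59), (x30,60), (x30,61), (x31,59), (x31,60), (x31,61)}
These 22 distinct sets form the basis B.
Close under arbitrary unions to get τ_{X×Y}; counting gives |τ_{X×Y}| = 64.


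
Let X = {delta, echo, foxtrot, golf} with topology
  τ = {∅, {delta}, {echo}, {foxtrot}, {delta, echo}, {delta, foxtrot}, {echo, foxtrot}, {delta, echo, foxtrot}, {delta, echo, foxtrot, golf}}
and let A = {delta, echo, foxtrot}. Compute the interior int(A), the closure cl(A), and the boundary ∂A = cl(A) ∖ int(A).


int(A) = {delta, echo, foxtrot}, cl(A) = {delta, echo, foxtrot, golf}, ∂A = {golf}.

Closed sets in (X, τ) are complements of opens:
  closed(X, τ) = {∅, {golf}, {delta, golf}, {echo, golf}, {foxtrot, golf}, {delta, echo, golf}, {delta, foxtrot, golf}, {echo, foxtrot, golf}, {delta, echo, foxtrot, golf}}.
int(A) = ⋃ {U ∈ τ : U ⊆ A}. Opens contained in A: ∅, {delta}, {echo}, {foxtrot}, {delta, echo}, {delta, foxtrot}, {echo, foxtrot}, {delta, echo, foxtrot}.
Taking the union of these: int(A) = {delta, echo, foxtrot}.
cl(A) = ⋂ {C closed : A ⊆ C}. Closed sets containing A: {delta, echo, foxtrot, golf}.
Intersecting these: cl(A) = {delta, echo, foxtrot, golf}.
∂A = cl(A) ∖ int(A) = {delta, echo, foxtrot, golf} ∖ {delta, echo, foxtrot} = {golf}.


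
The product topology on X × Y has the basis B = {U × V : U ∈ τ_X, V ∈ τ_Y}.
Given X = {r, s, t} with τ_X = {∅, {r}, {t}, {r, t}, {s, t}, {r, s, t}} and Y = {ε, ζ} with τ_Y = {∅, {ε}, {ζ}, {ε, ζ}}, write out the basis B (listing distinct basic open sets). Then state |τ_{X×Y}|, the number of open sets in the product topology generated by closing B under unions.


Basis B = {∅ × ∅, {r} × {ε}, {r} × {ζ}, {t} × {ε}, {t} × {ζ}, {r} × {ε, ζ}, {r, t} × {ε}, {r, t} × {ζ}, {s, t} × {ε}, {s, t} × {ζ}, {t} × {ε, ζ}, {r, s, t} × {ε}, {r, s, t} × {ζ}, {r, t} × {ε, ζ}, {s, t} × {ε, ζ}, {r, s, t} × {ε, ζ}}; |τ_{X×Y}| = 36.

Enumerate products U × V with U ∈ τ_X, V ∈ τ_Y (deduplicated):
  ∅ × ∅ = {} (∅)
  {r} × {ε} = {(r,ε)}
  {r} × {ζ} = {(r,ζ)}
  {t} × {ε} = {(t,ε)}
  {t} × {ζ} = {(t,ζ)}
  {r} × {ε, ζ} = {(r,ε), (r,ζ)}
  {r, t} × {ε} = {(r,ε), (t,ε)}
  {r, t} × {ζ} = {(r,ζ), (t,ζ)}
  {s, t} × {ε} = {(s,ε), (t,ε)}
  {s, t} × {ζ} = {(s,ζ), (t,ζ)}
  {t} × {ε, ζ} = {(t,ε), (t,ζ)}
  {r, s, t} × {ε} = {(r,ε), (s,ε), (t,ε)}
  {r, s, t} × {ζ} = {(r,ζ), (s,ζ), (t,ζ)}
  {r, t} × {ε, ζ} = {(r,ε), (r,ζ), (t,ε), (t,ζ)}
  {s, t} × {ε, ζ} = {(s,ε), (s,ζ), (t,ε), (t,ζ)}
  {r, s, t} × {ε, ζ} = {(r,ε), (r,ζ), (s,ε), (s,ζ), (t,ε), (t,ζ)}
These 16 distinct sets form the basis B.
Close under arbitrary unions to get τ_{X×Y}; counting gives |τ_{X×Y}| = 36.


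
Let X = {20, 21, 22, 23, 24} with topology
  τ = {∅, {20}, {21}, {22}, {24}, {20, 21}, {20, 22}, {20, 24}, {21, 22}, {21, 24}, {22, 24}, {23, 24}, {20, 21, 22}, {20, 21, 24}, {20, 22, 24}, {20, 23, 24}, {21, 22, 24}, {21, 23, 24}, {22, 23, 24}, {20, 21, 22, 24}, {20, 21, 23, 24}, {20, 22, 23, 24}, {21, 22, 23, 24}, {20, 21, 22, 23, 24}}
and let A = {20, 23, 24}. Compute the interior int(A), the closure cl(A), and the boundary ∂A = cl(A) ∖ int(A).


int(A) = {20, 23, 24}, cl(A) = {20, 23, 24}, ∂A = ∅.

Closed sets in (X, τ) are complements of opens:
  closed(X, τ) = {∅, {20}, {21}, {22}, {23}, {20, 21}, {20, 22}, {20, 23}, {21, 22}, {21, 23}, {22, 23}, {23, 24}, {20, 21, 22}, {20, 21, 23}, {20, 22, 23}, {20, 23, 24}, {21, 22, 23}, {21, 23, 24}, {22, 23, 24}, {20, 21, 22, 23}, {20, 21, 23, 24}, {20, 22, 23, 24}, {21, 22, 23, 24}, {20, 21, 22, 23, 24}}.
int(A) = ⋃ {U ∈ τ : U ⊆ A}. Opens contained in A: ∅, {20}, {24}, {20, 24}, {23, 24}, {20, 23, 24}.
Taking the union of these: int(A) = {20, 23, 24}.
cl(A) = ⋂ {C closed : A ⊆ C}. Closed sets containing A: {20, 23, 24}, {20, 21, 23, 24}, {20, 22, 23, 24}, {20, 21, 22, 23, 24}.
Intersecting these: cl(A) = {20, 23, 24}.
∂A = cl(A) ∖ int(A) = {20, 23, 24} ∖ {20, 23, 24} = ∅.


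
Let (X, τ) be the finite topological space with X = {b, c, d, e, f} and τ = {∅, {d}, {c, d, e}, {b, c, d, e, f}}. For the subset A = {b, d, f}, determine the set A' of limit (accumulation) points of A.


A' = {b, c, e, f}

For each x ∈ X, list the open sets U ∈ τ with x ∈ U, then check whether U ∩ (A ∖ {x}) ≠ ∅ for every such U.
  x = b: opens ∋ x are {b, c, d, e, f}; each meets A ∖ {b}, so x IS a limit point.
  x = c: opens ∋ x are {c, d, e}, {b, c, d, e, f}; each meets A ∖ {c}, so x IS a limit point.
  x = d: open {d} ∋ x has {d} ∩ (A ∖ {d}) = ∅, so x is NOT a limit point.
  x = e: opens ∋ x are {c, d, e}, {b, c, d, e, f}; each meets A ∖ {e}, so x IS a limit point.
  x = f: opens ∋ x are {b, c, d, e, f}; each meets A ∖ {f}, so x IS a limit point.
Collecting: A' = {b, c, e, f}.


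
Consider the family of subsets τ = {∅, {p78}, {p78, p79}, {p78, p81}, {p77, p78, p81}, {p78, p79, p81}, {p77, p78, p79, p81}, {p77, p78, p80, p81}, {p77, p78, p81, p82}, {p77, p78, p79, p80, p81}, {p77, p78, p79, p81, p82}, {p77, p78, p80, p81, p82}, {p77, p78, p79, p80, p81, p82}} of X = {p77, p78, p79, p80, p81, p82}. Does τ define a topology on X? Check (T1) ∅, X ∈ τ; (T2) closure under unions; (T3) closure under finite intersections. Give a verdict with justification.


τ IS a topology on X.

Axiom (T1): ∅ ∈ τ? Yes; X ∈ τ? Yes.
Axiom (T2/T3): check pairwise unions and intersections of members of τ.
All pairwise intersections and unions checked — each lies in τ. Therefore τ satisfies (T1), (T2), (T3): it IS a topology on X.


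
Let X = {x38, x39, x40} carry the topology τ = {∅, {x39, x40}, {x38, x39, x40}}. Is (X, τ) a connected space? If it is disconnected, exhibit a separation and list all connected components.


(X, τ) is connected.

Find clopen sets (U ∈ τ with X ∖ U ∈ τ):
  U = ∅, X ∖ U = {x38, x39, x40} — both open, so U is clopen.
  U = {x38, x39, x40}, X ∖ U = ∅ — both open, so U is clopen.
Only trivial clopens (∅ and X) exist, so (X, τ) is connected.
Compute connected components by grouping points that agree on all clopens:
  component: {x38, x39, x40}


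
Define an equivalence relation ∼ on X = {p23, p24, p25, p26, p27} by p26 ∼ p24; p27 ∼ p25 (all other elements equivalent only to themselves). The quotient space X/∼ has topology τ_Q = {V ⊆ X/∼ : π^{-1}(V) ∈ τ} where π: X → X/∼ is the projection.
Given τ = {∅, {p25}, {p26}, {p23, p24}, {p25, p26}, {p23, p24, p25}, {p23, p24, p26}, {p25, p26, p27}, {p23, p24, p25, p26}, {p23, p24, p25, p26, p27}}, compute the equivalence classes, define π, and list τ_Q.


X/∼ = {[p23], [p24=p26], [p25=p27]}; |τ_Q| = 3.

Equivalence classes: [p23], [p24=p26], [p25=p27].
Quotient map π: X → X/∼ sends p23 ↦ [p23], p24 ↦ [p24=p26], p25 ↦ [p25=p27], p26 ↦ [p24=p26], p27 ↦ [p25=p27].
For each subset V ⊆ X/∼, compute π^{-1}(V) ⊆ X and check whether π^{-1}(V) ∈ τ. V is open in τ_Q iff π^{-1}(V) ∈ τ.
  V = {}: π^{-1}(V) = ∅ ∈ τ ✓.
  V = {[p23]}: π^{-1}(V) = {p23} ∉ τ ✗.
  V = {[p24=p26]}: π^{-1}(V) = {p24, p26} ∉ τ ✗.
  V = {[p23], [p24=p26]}: π^{-1}(V) = {p23, p24, p26} ∈ τ ✓.
  V = {[p25=p27]}: π^{-1}(V) = {p25, p27} ∉ τ ✗.
  V = {[p23], [p25=p27]}: π^{-1}(V) = {p23, p25, p27} ∉ τ ✗.
  V = {[p24=p26], [p25=p27]}: π^{-1}(V) = {p24, p25, p26, p27} ∉ τ ✗.
  V = {[p23], [p24=p26], [p25=p27]}: π^{-1}(V) = {p23, p24, p25, p26, p27} ∈ τ ✓.
Open sets in the quotient: τ_Q = {{}, {[p23], [p24=p26]}, {[p23], [p24=p26], [p25=p27]}} (3 elements).


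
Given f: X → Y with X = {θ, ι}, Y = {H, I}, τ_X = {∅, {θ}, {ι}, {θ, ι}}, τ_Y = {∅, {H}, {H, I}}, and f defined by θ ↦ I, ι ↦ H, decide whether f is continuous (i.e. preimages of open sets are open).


f IS continuous.

Compute f^{-1}(U) for each U ∈ τ_Y:
  U = ∅: f^{-1}(U) = ∅ ∈ τ_X ✓.
  U = {H}: f^{-1}(U) = {ι} ∈ τ_X ✓.
  U = {H, I}: f^{-1}(U) = {θ, ι} ∈ τ_X ✓.
Every preimage lies in τ_X, so f IS continuous.


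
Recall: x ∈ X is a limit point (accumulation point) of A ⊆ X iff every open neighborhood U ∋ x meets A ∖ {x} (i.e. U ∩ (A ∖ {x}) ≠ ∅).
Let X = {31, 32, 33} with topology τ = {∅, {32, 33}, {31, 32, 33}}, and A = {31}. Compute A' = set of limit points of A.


A' = ∅

For each x ∈ X, list the open sets U ∈ τ with x ∈ U, then check whether U ∩ (A ∖ {x}) ≠ ∅ for every such U.
  x = 31: open {31, 32, 33} ∋ x has {31, 32, 33} ∩ (A ∖ {31}) = ∅, so x is NOT a limit point.
  x = 32: open {32, 33} ∋ x has {32, 33} ∩ (A ∖ {32}) = ∅, so x is NOT a limit point.
  x = 33: open {32, 33} ∋ x has {32, 33} ∩ (A ∖ {33}) = ∅, so x is NOT a limit point.
Collecting: A' = ∅.


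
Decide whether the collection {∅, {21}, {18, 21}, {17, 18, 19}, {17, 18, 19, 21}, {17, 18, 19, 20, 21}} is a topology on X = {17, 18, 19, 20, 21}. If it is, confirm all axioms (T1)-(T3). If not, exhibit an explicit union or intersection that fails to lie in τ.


τ is NOT a topology on X.

Axiom (T1): ∅ ∈ τ? Yes; X ∈ τ? Yes.
Axiom (T2/T3): check pairwise unions and intersections of members of τ.
Counterexample for (T3): {18, 21} ∩ {17, 18, 19} = {18} ∉ τ. Therefore τ is NOT a topology.


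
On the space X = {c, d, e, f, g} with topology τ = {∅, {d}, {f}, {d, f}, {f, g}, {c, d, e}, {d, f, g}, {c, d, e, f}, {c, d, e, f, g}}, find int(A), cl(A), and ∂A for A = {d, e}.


int(A) = {d}, cl(A) = {c, d, e}, ∂A = {c, e}.

Closed sets in (X, τ) are complements of opens:
  closed(X, τ) = {∅, {g}, {c, e}, {f, g}, {c, d, e}, {c, e, g}, {c, d, e, g}, {c, e, f, g}, {c, d, e, f, g}}.
int(A) = ⋃ {U ∈ τ : U ⊆ A}. Opens contained in A: ∅, {d}.
Taking the union of these: int(A) = {d}.
cl(A) = ⋂ {C closed : A ⊆ C}. Closed sets containing A: {c, d, e}, {c, d, e, g}, {c, d, e, f, g}.
Intersecting these: cl(A) = {c, d, e}.
∂A = cl(A) ∖ int(A) = {c, d, e} ∖ {d} = {c, e}.


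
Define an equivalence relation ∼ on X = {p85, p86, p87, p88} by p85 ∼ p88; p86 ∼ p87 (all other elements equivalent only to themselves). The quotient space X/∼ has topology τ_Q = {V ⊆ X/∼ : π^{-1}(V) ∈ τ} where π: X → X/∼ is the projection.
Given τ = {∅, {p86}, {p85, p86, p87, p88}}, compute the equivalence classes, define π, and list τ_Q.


X/∼ = {[p85=p88], [p86=p87]}; |τ_Q| = 2.

Equivalence classes: [p85=p88], [p86=p87].
Quotient map π: X → X/∼ sends p85 ↦ [p85=p88], p86 ↦ [p86=p87], p87 ↦ [p86=p87], p88 ↦ [p85=p88].
For each subset V ⊆ X/∼, compute π^{-1}(V) ⊆ X and check whether π^{-1}(V) ∈ τ. V is open in τ_Q iff π^{-1}(V) ∈ τ.
  V = {}: π^{-1}(V) = ∅ ∈ τ ✓.
  V = {[p85=p88]}: π^{-1}(V) = {p85, p88} ∉ τ ✗.
  V = {[p86=p87]}: π^{-1}(V) = {p86, p87} ∉ τ ✗.
  V = {[p85=p88], [p86=p87]}: π^{-1}(V) = {p85, p86, p87, p88} ∈ τ ✓.
Open sets in the quotient: τ_Q = {{}, {[p85=p88], [p86=p87]}} (2 elements).


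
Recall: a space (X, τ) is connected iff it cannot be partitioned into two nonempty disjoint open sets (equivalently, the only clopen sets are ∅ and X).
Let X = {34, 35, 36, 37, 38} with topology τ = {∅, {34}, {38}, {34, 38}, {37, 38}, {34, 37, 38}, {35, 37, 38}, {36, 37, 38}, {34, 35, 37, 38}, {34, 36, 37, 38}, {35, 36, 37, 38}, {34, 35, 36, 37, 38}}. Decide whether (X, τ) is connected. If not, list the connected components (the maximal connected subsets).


(X, τ) is disconnected; components = [{34}, {35, 36, 37, 38}].

Find clopen sets (U ∈ τ with X ∖ U ∈ τ):
  U = ∅, X ∖ U = {34, 35, 36, 37, 38} — both open, so U is clopen.
  U = {34}, X ∖ U = {35, 36, 37, 38} — both open, so U is clopen.
  U = {35, 36, 37, 38}, X ∖ U = {34} — both open, so U is clopen.
  U = {34, 35, 36, 37, 38}, X ∖ U = ∅ — both open, so U is clopen.
Nontrivial clopen(s) exist: e.g. {34}. So (X, τ) is disconnected.
Compute connected components by grouping points that agree on all clopens:
  component: {34}
  component: {35, 36, 37, 38}


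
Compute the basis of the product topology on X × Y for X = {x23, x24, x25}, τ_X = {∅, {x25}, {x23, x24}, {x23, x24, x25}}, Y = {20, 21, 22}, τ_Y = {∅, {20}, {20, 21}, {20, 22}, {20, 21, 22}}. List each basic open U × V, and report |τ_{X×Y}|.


Basis B = {∅ × ∅, {x25} × {20}, {x23, x24} × {20}, {x25} × {20, 21}, {x25} × {20, 22}, {x23, x24, x25} × {20}, {x25} × {20, 21, 22}, {x23, x24} × {20, 21}, {x23, x24} × {20, 22}, {x23, x24} × {20, 21, 22}, {x23, x24, x25} × {20, 21}, {x23, x24, x25} × {20, 22}, {x23, x24, x25} × {20, 21, 22}}; |τ_{X×Y}| = 25.

Enumerate products U × V with U ∈ τ_X, V ∈ τ_Y (deduplicated):
  ∅ × ∅ = {} (∅)
  {x25} × {20} = {(x25,20)}
  {x23, x24} × {20} = {(x23,20), (x24,20)}
  {x25} × {20, 21} = {(x25,20), (x25,21)}
  {x25} × {20, 22} = {(x25,20), (x25,22)}
  {x23, x24, x25} × {20} = {(x23,20), (x24,20), (x25,20)}
  {x25} × {20, 21, 22} = {(x25,20), (x25,21), (x25,22)}
  {x23, x24} × {20, 21} = {(x23,20), (x23,21), (x24,20), (x24,21)}
  {x23, x24} × {20, 22} = {(x23,20), (x23,22), (x24,20), (x24,22)}
  {x23, x24} × {20, 21, 22} = {(x23,20), (x23,21), (x23,22), (x24,20), (x24,21), (x24,22)}
  {x23, x24, x25} × {20, 21} = {(x23,20), (x23,21), (x24,20), (x24,21), (x25,20), (x25,21)}
  {x23, x24, x25} × {20, 22} = {(x23,20), (x23,22), (x24,20), (x24,22), (x25,20), (x25,22)}
  {x23, x24, x25} × {20, 21, 22} = {(x23,20), (x23,21), (x23,22), (x24,20), (x24,21), (x24,22), (x25,20), (x25,21), (x25,22)}
These 13 distinct sets form the basis B.
Close under arbitrary unions to get τ_{X×Y}; counting gives |τ_{X×Y}| = 25.


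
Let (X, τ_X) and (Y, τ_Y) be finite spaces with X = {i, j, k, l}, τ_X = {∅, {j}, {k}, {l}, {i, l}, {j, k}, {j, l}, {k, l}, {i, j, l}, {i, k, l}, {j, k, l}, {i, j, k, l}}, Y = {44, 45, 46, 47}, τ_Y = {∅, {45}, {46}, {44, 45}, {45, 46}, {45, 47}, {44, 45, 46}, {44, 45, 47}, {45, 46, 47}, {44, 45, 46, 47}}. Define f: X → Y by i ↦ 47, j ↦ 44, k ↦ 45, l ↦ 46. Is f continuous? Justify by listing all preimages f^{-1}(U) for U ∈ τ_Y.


f is NOT continuous.

Compute f^{-1}(U) for each U ∈ τ_Y:
  U = ∅: f^{-1}(U) = ∅ ∈ τ_X ✓.
  U = {45}: f^{-1}(U) = {k} ∈ τ_X ✓.
  U = {46}: f^{-1}(U) = {l} ∈ τ_X ✓.
  U = {44, 45}: f^{-1}(U) = {j, k} ∈ τ_X ✓.
  U = {45, 46}: f^{-1}(U) = {k, l} ∈ τ_X ✓.
  U = {45, 47}: f^{-1}(U) = {i, k} ∉ τ_X ✗.
  U = {44, 45, 46}: f^{-1}(U) = {j, k, l} ∈ τ_X ✓.
  U = {44, 45, 47}: f^{-1}(U) = {i, j, k} ∉ τ_X ✗.
  U = {45, 46, 47}: f^{-1}(U) = {i, k, l} ∈ τ_X ✓.
  U = {44, 45, 46, 47}: f^{-1}(U) = {i, j, k, l} ∈ τ_X ✓.
Found U = {45, 47} with f^{-1}(U) = {i, k} not in τ_X. Therefore f is NOT continuous.


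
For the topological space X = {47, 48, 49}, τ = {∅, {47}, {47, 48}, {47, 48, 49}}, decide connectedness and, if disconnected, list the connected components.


(X, τ) is connected.

Find clopen sets (U ∈ τ with X ∖ U ∈ τ):
  U = ∅, X ∖ U = {47, 48, 49} — both open, so U is clopen.
  U = {47, 48, 49}, X ∖ U = ∅ — both open, so U is clopen.
Only trivial clopens (∅ and X) exist, so (X, τ) is connected.
Compute connected components by grouping points that agree on all clopens:
  component: {47, 48, 49}


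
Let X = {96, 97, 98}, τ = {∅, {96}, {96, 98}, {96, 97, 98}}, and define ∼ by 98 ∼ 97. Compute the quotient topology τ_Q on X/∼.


X/∼ = {[96], [97=98]}; |τ_Q| = 3.

Equivalence classes: [96], [97=98].
Quotient map π: X → X/∼ sends 96 ↦ [96], 97 ↦ [97=98], 98 ↦ [97=98].
For each subset V ⊆ X/∼, compute π^{-1}(V) ⊆ X and check whether π^{-1}(V) ∈ τ. V is open in τ_Q iff π^{-1}(V) ∈ τ.
  V = {}: π^{-1}(V) = ∅ ∈ τ ✓.
  V = {[96]}: π^{-1}(V) = {96} ∈ τ ✓.
  V = {[97=98]}: π^{-1}(V) = {97, 98} ∉ τ ✗.
  V = {[96], [97=98]}: π^{-1}(V) = {96, 97, 98} ∈ τ ✓.
Open sets in the quotient: τ_Q = {{}, {[96]}, {[96], [97=98]}} (3 elements).


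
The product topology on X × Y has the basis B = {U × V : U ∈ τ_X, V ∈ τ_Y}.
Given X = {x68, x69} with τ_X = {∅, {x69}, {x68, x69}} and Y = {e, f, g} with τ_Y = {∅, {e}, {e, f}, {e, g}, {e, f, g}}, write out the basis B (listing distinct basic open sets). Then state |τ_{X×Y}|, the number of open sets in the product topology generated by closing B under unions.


Basis B = {∅ × ∅, {x69} × {e}, {x68, x69} × {e}, {x69} × {e, f}, {x69} × {e, g}, {x69} × {e, f, g}, {x68, x69} × {e, f}, {x68, x69} × {e, g}, {x68, x69} × {e, f, g}}; |τ_{X×Y}| = 14.

Enumerate products U × V with U ∈ τ_X, V ∈ τ_Y (deduplicated):
  ∅ × ∅ = {} (∅)
  {x69} × {e} = {(x69,e)}
  {x68, x69} × {e} = {(x68,e), (x69,e)}
  {x69} × {e, f} = {(x69,e), (x69,f)}
  {x69} × {e, g} = {(x69,e), (x69,g)}
  {x69} × {e, f, g} = {(x69,e), (x69,f), (x69,g)}
  {x68, x69} × {e, f} = {(x68,e), (x68,f), (x69,e), (x69,f)}
  {x68, x69} × {e, g} = {(x68,e), (x68,g), (x69,e), (x69,g)}
  {x68, x69} × {e, f, g} = {(x68,e), (x68,f), (x68,g), (x69,e), (x69,f), (x69,g)}
These 9 distinct sets form the basis B.
Close under arbitrary unions to get τ_{X×Y}; counting gives |τ_{X×Y}| = 14.


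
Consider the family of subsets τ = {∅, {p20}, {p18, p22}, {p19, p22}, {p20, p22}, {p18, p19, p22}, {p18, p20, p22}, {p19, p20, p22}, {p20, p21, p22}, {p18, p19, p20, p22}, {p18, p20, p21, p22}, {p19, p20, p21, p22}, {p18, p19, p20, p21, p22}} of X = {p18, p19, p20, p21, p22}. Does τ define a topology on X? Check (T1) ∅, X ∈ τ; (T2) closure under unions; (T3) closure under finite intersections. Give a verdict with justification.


τ is NOT a topology on X.

Axiom (T1): ∅ ∈ τ? Yes; X ∈ τ? Yes.
Axiom (T2/T3): check pairwise unions and intersections of members of τ.
Counterexample for (T3): {p18, p22} ∩ {p19, p22} = {p22} ∉ τ. Therefore τ is NOT a topology.


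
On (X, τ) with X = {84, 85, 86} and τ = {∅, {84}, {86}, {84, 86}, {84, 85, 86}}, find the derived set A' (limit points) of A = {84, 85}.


A' = {85}

For each x ∈ X, list the open sets U ∈ τ with x ∈ U, then check whether U ∩ (A ∖ {x}) ≠ ∅ for every such U.
  x = 84: open {84} ∋ x has {84} ∩ (A ∖ {84}) = ∅, so x is NOT a limit point.
  x = 85: opens ∋ x are {84, 85, 86}; each meets A ∖ {85}, so x IS a limit point.
  x = 86: open {86} ∋ x has {86} ∩ (A ∖ {86}) = ∅, so x is NOT a limit point.
Collecting: A' = {85}.


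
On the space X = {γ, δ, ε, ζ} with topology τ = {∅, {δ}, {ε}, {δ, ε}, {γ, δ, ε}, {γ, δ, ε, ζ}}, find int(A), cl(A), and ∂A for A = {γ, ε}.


int(A) = {ε}, cl(A) = {γ, ε, ζ}, ∂A = {γ, ζ}.

Closed sets in (X, τ) are complements of opens:
  closed(X, τ) = {∅, {ζ}, {γ, ζ}, {γ, δ, ζ}, {γ, ε, ζ}, {γ, δ, ε, ζ}}.
int(A) = ⋃ {U ∈ τ : U ⊆ A}. Opens contained in A: ∅, {ε}.
Taking the union of these: int(A) = {ε}.
cl(A) = ⋂ {C closed : A ⊆ C}. Closed sets containing A: {γ, ε, ζ}, {γ, δ, ε, ζ}.
Intersecting these: cl(A) = {γ, ε, ζ}.
∂A = cl(A) ∖ int(A) = {γ, ε, ζ} ∖ {ε} = {γ, ζ}.


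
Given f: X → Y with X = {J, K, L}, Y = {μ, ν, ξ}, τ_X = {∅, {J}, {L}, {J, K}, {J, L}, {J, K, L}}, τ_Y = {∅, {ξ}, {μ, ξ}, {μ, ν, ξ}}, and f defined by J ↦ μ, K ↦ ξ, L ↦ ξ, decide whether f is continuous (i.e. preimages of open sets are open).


f is NOT continuous.

Compute f^{-1}(U) for each U ∈ τ_Y:
  U = ∅: f^{-1}(U) = ∅ ∈ τ_X ✓.
  U = {ξ}: f^{-1}(U) = {K, L} ∉ τ_X ✗.
  U = {μ, ξ}: f^{-1}(U) = {J, K, L} ∈ τ_X ✓.
  U = {μ, ν, ξ}: f^{-1}(U) = {J, K, L} ∈ τ_X ✓.
Found U = {ξ} with f^{-1}(U) = {K, L} not in τ_X. Therefore f is NOT continuous.


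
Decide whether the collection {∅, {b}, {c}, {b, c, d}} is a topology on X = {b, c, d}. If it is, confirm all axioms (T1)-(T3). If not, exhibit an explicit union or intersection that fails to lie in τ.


τ is NOT a topology on X.

Axiom (T1): ∅ ∈ τ? Yes; X ∈ τ? Yes.
Axiom (T2/T3): check pairwise unions and intersections of members of τ.
Counterexample for (T2): {b} ∪ {c} = {b, c} ∉ τ. Therefore τ is NOT a topology.


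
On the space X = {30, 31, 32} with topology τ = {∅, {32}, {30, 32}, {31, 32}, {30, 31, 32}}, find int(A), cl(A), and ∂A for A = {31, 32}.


int(A) = {31, 32}, cl(A) = {30, 31, 32}, ∂A = {30}.

Closed sets in (X, τ) are complements of opens:
  closed(X, τ) = {∅, {30}, {31}, {30, 31}, {30, 31, 32}}.
int(A) = ⋃ {U ∈ τ : U ⊆ A}. Opens contained in A: ∅, {32}, {31, 32}.
Taking the union of these: int(A) = {31, 32}.
cl(A) = ⋂ {C closed : A ⊆ C}. Closed sets containing A: {30, 31, 32}.
Intersecting these: cl(A) = {30, 31, 32}.
∂A = cl(A) ∖ int(A) = {30, 31, 32} ∖ {31, 32} = {30}.


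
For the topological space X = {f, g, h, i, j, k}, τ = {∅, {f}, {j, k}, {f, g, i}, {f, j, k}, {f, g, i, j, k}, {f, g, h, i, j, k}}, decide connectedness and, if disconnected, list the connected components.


(X, τ) is connected.

Find clopen sets (U ∈ τ with X ∖ U ∈ τ):
  U = ∅, X ∖ U = {f, g, h, i, j, k} — both open, so U is clopen.
  U = {f, g, h, i, j, k}, X ∖ U = ∅ — both open, so U is clopen.
Only trivial clopens (∅ and X) exist, so (X, τ) is connected.
Compute connected components by grouping points that agree on all clopens:
  component: {f, g, h, i, j, k}


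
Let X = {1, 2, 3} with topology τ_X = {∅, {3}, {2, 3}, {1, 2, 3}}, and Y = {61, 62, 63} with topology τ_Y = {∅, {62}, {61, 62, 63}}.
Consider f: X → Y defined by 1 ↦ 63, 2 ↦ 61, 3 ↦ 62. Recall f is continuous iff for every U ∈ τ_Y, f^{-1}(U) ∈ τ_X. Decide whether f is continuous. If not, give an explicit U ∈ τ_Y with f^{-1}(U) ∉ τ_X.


f IS continuous.

Compute f^{-1}(U) for each U ∈ τ_Y:
  U = ∅: f^{-1}(U) = ∅ ∈ τ_X ✓.
  U = {62}: f^{-1}(U) = {3} ∈ τ_X ✓.
  U = {61, 62, 63}: f^{-1}(U) = {1, 2, 3} ∈ τ_X ✓.
Every preimage lies in τ_X, so f IS continuous.


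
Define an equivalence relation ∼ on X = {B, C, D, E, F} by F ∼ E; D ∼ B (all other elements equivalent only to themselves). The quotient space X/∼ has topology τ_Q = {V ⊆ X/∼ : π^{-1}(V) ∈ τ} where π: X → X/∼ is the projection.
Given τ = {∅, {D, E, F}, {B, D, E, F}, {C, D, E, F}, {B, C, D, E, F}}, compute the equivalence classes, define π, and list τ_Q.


X/∼ = {[B=D], [C], [E=F]}; |τ_Q| = 3.

Equivalence classes: [B=D], [C], [E=F].
Quotient map π: X → X/∼ sends B ↦ [B=D], C ↦ [C], D ↦ [B=D], E ↦ [E=F], F ↦ [E=F].
For each subset V ⊆ X/∼, compute π^{-1}(V) ⊆ X and check whether π^{-1}(V) ∈ τ. V is open in τ_Q iff π^{-1}(V) ∈ τ.
  V = {}: π^{-1}(V) = ∅ ∈ τ ✓.
  V = {[B=D]}: π^{-1}(V) = {B, D} ∉ τ ✗.
  V = {[C]}: π^{-1}(V) = {C} ∉ τ ✗.
  V = {[B=D], [C]}: π^{-1}(V) = {B, C, D} ∉ τ ✗.
  V = {[E=F]}: π^{-1}(V) = {E, F} ∉ τ ✗.
  V = {[B=D], [E=F]}: π^{-1}(V) = {B, D, E, F} ∈ τ ✓.
  V = {[C], [E=F]}: π^{-1}(V) = {C, E, F} ∉ τ ✗.
  V = {[B=D], [C], [E=F]}: π^{-1}(V) = {B, C, D, E, F} ∈ τ ✓.
Open sets in the quotient: τ_Q = {{}, {[B=D], [E=F]}, {[B=D], [C], [E=F]}} (3 elements).


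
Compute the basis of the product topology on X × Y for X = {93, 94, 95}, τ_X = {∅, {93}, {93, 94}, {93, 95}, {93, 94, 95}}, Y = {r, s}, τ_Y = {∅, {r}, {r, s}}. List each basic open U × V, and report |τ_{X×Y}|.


Basis B = {∅ × ∅, {93} × {r}, {93} × {r, s}, {93, 94} × {r}, {93, 95} × {r}, {93, 94, 95} × {r}, {93, 94} × {r, s}, {93, 95} × {r, s}, {93, 94, 95} × {r, s}}; |τ_{X×Y}| = 14.

Enumerate products U × V with U ∈ τ_X, V ∈ τ_Y (deduplicated):
  ∅ × ∅ = {} (∅)
  {93} × {r} = {(93,r)}
  {93} × {r, s} = {(93,r), (93,s)}
  {93, 94} × {r} = {(93,r), (94,r)}
  {93, 95} × {r} = {(93,r), (95,r)}
  {93, 94, 95} × {r} = {(93,r), (94,r), (95,r)}
  {93, 94} × {r, s} = {(93,r), (93,s), (94,r), (94,s)}
  {93, 95} × {r, s} = {(93,r), (93,s), (95,r), (95,s)}
  {93, 94, 95} × {r, s} = {(93,r), (93,s), (94,r), (94,s), (95,r), (95,s)}
These 9 distinct sets form the basis B.
Close under arbitrary unions to get τ_{X×Y}; counting gives |τ_{X×Y}| = 14.


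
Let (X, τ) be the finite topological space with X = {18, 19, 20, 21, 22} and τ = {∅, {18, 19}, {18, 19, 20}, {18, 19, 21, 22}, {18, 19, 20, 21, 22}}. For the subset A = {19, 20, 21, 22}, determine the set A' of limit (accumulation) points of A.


A' = {18, 20, 21, 22}

For each x ∈ X, list the open sets U ∈ τ with x ∈ U, then check whether U ∩ (A ∖ {x}) ≠ ∅ for every such U.
  x = 18: opens ∋ x are {18, 19}, {18, 19, 20}, {18, 19, 21, 22}, {18, 19, 20, 21, 22}; each meets A ∖ {18}, so x IS a limit point.
  x = 19: open {18, 19} ∋ x has {18, 19} ∩ (A ∖ {19}) = ∅, so x is NOT a limit point.
  x = 20: opens ∋ x are {18, 19, 20}, {18, 19, 20, 21, 22}; each meets A ∖ {20}, so x IS a limit point.
  x = 21: opens ∋ x are {18, 19, 21, 22}, {18, 19, 20, 21, 22}; each meets A ∖ {21}, so x IS a limit point.
  x = 22: opens ∋ x are {18, 19, 21, 22}, {18, 19, 20, 21, 22}; each meets A ∖ {22}, so x IS a limit point.
Collecting: A' = {18, 20, 21, 22}.


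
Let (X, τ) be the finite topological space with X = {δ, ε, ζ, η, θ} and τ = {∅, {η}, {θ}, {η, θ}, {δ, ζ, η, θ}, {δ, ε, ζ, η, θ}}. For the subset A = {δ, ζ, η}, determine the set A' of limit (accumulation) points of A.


A' = {δ, ε, ζ}

For each x ∈ X, list the open sets U ∈ τ with x ∈ U, then check whether U ∩ (A ∖ {x}) ≠ ∅ for every such U.
  x = δ: opens ∋ x are {δ, ζ, η, θ}, {δ, ε, ζ, η, θ}; each meets A ∖ {δ}, so x IS a limit point.
  x = ε: opens ∋ x are {δ, ε, ζ, η, θ}; each meets A ∖ {ε}, so x IS a limit point.
  x = ζ: opens ∋ x are {δ, ζ, η, θ}, {δ, ε, ζ, η, θ}; each meets A ∖ {ζ}, so x IS a limit point.
  x = η: open {η} ∋ x has {η} ∩ (A ∖ {η}) = ∅, so x is NOT a limit point.
  x = θ: open {θ} ∋ x has {θ} ∩ (A ∖ {θ}) = ∅, so x is NOT a limit point.
Collecting: A' = {δ, ε, ζ}.
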